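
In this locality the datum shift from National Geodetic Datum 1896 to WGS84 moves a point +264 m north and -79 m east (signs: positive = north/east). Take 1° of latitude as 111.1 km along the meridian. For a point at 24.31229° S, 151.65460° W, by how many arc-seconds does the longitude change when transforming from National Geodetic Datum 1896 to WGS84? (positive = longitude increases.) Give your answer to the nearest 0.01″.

Δλ = -2.81″

At latitude -24.31229°, cos φ = 0.911315.
1° of longitude at this latitude = 111.1 × cos φ = 101.25 km, so Δλ = -79.0 / 101247.1 = -0.0007803° = -2.809″.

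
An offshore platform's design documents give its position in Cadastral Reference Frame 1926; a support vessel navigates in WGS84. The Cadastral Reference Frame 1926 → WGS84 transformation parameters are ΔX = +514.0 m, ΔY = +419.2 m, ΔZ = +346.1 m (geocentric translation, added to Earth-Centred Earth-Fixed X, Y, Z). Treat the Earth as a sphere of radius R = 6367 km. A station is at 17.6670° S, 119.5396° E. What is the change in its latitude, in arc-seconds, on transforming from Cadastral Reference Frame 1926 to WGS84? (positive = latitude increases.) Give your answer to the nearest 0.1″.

Δφ = 11.8″

sin φ = -0.303484, cos φ = 0.952836, sin λ = 0.870015, cos λ = -0.493025.
North component: ΔN = −sin φ cos λ·ΔX − sin φ sin λ·ΔY + cos φ·ΔZ = −(-0.303484)(-0.493025)(514.0) − (-0.303484)(0.870015)(419.2) + (0.952836)(346.1) = 363.55 m.
1° of latitude spans πR/180 = 111125 m, so Δφ = 363.55 / 111125 × 3600 = 11.778″.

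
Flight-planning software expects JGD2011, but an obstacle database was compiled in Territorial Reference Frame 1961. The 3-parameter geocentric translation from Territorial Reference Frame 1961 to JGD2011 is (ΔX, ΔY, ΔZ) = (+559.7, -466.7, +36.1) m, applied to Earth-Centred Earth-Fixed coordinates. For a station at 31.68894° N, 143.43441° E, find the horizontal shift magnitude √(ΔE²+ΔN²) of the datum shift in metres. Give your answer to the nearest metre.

415 m

At φ = 31.68894°, λ = 143.43441°: sin φ = 0.525307, cos φ = 0.850913, sin λ = 0.595743, cos λ = -0.803175.
ΔE = −sin λ·ΔX + cos λ·ΔY = −(0.595743)·(559.7) + (-0.803175)·(-466.7) = 41.40 m.
ΔN = −sin φ cos λ·ΔX − sin φ sin λ·ΔY + cos φ·ΔZ = −(0.525307)(-0.803175)(559.7) − (0.525307)(0.595743)(-466.7) + (0.850913)(36.1) = 412.92 m.
Horizontal magnitude = √(ΔE² + ΔN²) = √(41.40² + 412.92²) = 414.99 m.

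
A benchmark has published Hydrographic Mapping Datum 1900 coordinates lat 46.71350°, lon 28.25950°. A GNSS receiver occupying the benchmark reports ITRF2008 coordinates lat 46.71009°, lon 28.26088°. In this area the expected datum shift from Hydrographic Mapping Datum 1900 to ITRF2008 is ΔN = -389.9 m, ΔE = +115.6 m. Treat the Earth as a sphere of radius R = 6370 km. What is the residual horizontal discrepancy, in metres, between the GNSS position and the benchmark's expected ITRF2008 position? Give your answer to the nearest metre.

Observed coordinate differences: Δφ = -0.00341°, Δλ = +0.00138°.
Converting to metres (1° lat = 111177 m, cos φ = 0.685647): observed ΔN = -379.1 m, observed ΔE = 105.2 m.
Subtracting the expected shift leaves a residual of -379.1 − (-389.9) = 10.8 m north and 105.2 − (115.6) = -10.4 m east.
Residual distance = √(10.8² + (-10.4)²) = 15.0 m.

15 m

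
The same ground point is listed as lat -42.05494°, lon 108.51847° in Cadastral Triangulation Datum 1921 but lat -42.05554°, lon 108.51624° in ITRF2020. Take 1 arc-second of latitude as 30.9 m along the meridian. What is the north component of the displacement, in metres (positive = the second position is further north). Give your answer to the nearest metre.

Δφ = -42.05554° − -42.05494° = -0.00060°; Δλ = 108.51624° − 108.51847° = -0.00223°.
1° of latitude = 3600 × 30.90 = 111240 m.
ΔN = Δφ × 111240 = -66.7 m; ΔE = Δλ × 111240 × cos(-42.05494°) = -0.00223 × 111240 × 0.742503 = -184.2 m.

ΔN = -67 m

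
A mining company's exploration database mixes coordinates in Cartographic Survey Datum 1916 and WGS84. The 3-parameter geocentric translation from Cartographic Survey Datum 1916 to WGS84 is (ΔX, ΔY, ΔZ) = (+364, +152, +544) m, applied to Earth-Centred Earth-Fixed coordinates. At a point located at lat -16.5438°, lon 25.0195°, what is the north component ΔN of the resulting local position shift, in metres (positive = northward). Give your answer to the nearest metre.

At φ = -16.5438°, λ = 25.0195°: sin φ = -0.284748, cos φ = 0.958602, sin λ = 0.422927, cos λ = 0.906164.
ΔN = −sin φ cos λ·ΔX − sin φ sin λ·ΔY + cos φ·ΔZ = −(-0.284748)(0.906164)(364) − (-0.284748)(0.422927)(152) + (0.958602)(544) = 633.71 m.

ΔN = 634 m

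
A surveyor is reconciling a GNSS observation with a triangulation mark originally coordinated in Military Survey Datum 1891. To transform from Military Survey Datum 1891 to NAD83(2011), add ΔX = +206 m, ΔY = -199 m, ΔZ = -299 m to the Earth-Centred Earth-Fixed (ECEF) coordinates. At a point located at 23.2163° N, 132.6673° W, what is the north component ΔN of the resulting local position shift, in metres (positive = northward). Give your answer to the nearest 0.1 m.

The local north axis is (−sin φ cos λ, −sin φ sin λ, cos φ), giving ΔN = 55.036 − 57.682 − 274.788 = -277.43 m.

ΔN = -277.4 m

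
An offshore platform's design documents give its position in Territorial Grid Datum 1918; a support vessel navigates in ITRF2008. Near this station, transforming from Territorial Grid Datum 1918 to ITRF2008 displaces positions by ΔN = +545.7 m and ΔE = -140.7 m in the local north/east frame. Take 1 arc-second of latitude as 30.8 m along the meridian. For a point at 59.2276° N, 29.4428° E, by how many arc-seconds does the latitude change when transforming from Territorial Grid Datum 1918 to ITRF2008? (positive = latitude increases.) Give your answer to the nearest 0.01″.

1″ of latitude = 30.80 m, so Δφ = 545.7 / 30.80 = 17.718″.

Δφ = 17.72″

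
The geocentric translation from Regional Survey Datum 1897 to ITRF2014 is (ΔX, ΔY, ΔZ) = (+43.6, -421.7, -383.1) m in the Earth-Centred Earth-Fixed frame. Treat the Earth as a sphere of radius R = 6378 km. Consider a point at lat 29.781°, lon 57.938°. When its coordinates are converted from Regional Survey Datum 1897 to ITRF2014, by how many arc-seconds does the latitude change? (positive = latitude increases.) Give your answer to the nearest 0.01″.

sin φ = 0.496686, cos φ = 0.867930, sin λ = 0.847474, cos λ = 0.530837.
North component: ΔN = −sin φ cos λ·ΔX − sin φ sin λ·ΔY + cos φ·ΔZ = −(0.496686)(0.530837)(43.6) − (0.496686)(0.847474)(-421.7) + (0.867930)(-383.1) = -166.49 m.
1° of latitude spans πR/180 = 111317 m, so Δφ = -166.49 / 111317 × 3600 = -5.384″.

Δφ = -5.38″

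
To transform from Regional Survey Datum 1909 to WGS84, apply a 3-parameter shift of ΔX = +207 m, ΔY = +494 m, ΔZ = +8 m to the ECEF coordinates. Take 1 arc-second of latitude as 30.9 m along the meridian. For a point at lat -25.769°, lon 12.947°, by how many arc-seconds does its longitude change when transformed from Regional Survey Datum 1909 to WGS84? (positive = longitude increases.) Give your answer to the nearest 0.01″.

sin φ = -0.434744, cos φ = 0.900554, sin λ = 0.224050, cos λ = 0.974578.
East component: ΔE = −sin λ·ΔX + cos λ·ΔY = −(0.224050)(207) + (0.974578)(494) = 435.06 m.
1° of latitude spans 3600 × 30.90 = 111240 m; at latitude φ, 1° of longitude spans that × cos φ = 100177.6 m, so Δλ = 435.06 / 100177.6 × 3600 = 15.634″.

Δλ = 15.63″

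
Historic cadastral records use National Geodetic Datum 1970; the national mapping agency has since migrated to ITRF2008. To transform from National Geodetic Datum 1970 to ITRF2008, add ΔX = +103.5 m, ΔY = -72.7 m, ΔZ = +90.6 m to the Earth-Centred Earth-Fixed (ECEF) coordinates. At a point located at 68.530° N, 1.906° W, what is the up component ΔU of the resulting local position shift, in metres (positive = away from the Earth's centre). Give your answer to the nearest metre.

The local up (radial) axis is (cos φ cos λ, cos φ sin λ, sin φ), giving ΔU = 37.861 + 0.885 + 84.313 = 123.06 m.

ΔU = 123 m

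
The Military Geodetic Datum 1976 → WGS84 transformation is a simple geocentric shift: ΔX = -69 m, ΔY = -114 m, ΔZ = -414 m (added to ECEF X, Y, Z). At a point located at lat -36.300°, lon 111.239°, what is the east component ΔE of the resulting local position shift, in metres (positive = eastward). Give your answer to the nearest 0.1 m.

ΔE = 105.6 m

The local east axis at (φ, λ) is (−sin λ, cos λ, 0), so ΔE = −sin(111.239°)·(-69) + cos(111.239°)·(-114) = 105.61 m.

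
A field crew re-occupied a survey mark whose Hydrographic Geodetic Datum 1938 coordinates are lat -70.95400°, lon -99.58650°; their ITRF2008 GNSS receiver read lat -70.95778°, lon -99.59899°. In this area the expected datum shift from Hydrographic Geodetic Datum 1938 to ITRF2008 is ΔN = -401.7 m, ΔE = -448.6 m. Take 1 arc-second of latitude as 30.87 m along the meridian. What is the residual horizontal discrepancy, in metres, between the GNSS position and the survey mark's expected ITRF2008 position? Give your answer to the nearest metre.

19 m

Observed coordinate differences: Δφ = -0.00378°, Δλ = -0.01249°.
Converting to metres (1° lat = 111132 m, cos φ = 0.326327): observed ΔN = -420.1 m, observed ΔE = -453.0 m.
Subtracting the expected shift leaves a residual of -420.1 − (-401.7) = -18.4 m north and -453.0 − (-448.6) = -4.4 m east.
Residual distance = √((-18.4)² + (-4.4)²) = 18.9 m.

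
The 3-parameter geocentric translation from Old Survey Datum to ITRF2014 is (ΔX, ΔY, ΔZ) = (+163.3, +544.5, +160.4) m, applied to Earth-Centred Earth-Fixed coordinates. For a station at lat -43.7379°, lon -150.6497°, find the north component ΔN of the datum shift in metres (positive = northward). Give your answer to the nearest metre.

ΔN = -167 m

The local north axis is (−sin φ cos λ, −sin φ sin λ, cos φ), giving ΔN = -98.407 − 184.514 + 115.891 = -167.03 m.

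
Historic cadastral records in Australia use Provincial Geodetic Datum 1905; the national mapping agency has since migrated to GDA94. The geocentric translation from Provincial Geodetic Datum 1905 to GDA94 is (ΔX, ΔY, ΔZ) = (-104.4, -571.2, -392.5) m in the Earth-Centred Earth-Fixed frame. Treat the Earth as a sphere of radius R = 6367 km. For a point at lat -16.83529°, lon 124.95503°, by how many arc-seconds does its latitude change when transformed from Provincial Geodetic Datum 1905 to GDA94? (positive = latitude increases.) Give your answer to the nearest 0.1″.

Δφ = -16.0″

sin φ = -0.289621, cos φ = 0.957141, sin λ = 0.819602, cos λ = -0.572933.
North component: ΔN = −sin φ cos λ·ΔX − sin φ sin λ·ΔY + cos φ·ΔZ = −(-0.289621)(-0.572933)(-104.4) − (-0.289621)(0.819602)(-571.2) + (0.957141)(-392.5) = -493.94 m.
1° of latitude spans πR/180 = 111125 m, so Δφ = -493.94 / 111125 × 3600 = -16.002″.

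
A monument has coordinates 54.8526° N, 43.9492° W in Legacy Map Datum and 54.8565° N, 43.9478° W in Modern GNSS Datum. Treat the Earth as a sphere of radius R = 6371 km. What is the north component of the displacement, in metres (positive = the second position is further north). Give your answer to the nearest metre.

Δφ = 54.8565° − 54.8526° = +0.0039°; Δλ = -43.9478° − -43.9492° = +0.0014°.
1° along a meridian = πR/180 = 111195 m.
ΔN = Δφ × 111195 = 433.7 m; ΔE = Δλ × 111195 × cos(54.8526°) = +0.0014 × 111195 × 0.575682 = 89.6 m.

ΔN = 434 m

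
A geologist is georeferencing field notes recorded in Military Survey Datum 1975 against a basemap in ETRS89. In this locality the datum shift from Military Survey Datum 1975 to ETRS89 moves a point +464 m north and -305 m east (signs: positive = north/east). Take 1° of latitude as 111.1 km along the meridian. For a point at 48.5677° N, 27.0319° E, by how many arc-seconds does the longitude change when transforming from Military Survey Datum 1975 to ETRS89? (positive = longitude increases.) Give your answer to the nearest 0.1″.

Δλ = -14.9″

At latitude 48.5677°, cos φ = 0.661735.
1° of longitude at this latitude = 111.1 × cos φ = 73.52 km, so Δλ = -305.0 / 73518.7 = -0.0041486° = -14.935″.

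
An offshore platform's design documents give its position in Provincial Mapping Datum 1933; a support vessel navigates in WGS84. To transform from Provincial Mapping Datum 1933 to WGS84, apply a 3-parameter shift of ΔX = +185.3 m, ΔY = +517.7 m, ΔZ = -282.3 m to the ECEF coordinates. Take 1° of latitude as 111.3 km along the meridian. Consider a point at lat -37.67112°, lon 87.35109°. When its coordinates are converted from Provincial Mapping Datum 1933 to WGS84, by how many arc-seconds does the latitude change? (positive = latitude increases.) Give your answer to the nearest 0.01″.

Δφ = 3.16″

sin φ = -0.611128, cos φ = 0.791532, sin λ = 0.998931, cos λ = 0.046216.
North component: ΔN = −sin φ cos λ·ΔX − sin φ sin λ·ΔY + cos φ·ΔZ = −(-0.611128)(0.046216)(185.3) − (-0.611128)(0.998931)(517.7) + (0.791532)(-282.3) = 97.83 m.
1° of latitude spans 111300 m, so Δφ = 97.83 / 111300 × 3600 = 3.164″.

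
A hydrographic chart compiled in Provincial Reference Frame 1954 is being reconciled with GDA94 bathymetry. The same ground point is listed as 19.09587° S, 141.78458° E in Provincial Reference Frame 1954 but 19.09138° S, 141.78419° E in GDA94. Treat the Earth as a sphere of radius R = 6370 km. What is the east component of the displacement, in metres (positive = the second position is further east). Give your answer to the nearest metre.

Δφ = -19.09138° − -19.09587° = +0.00449°; Δλ = 141.78419° − 141.78458° = -0.00039°.
1° along a meridian = πR/180 = 111177 m.
ΔN = Δφ × 111177 = 499.2 m; ΔE = Δλ × 111177 × cos(-19.09587°) = -0.00039 × 111177 × 0.944972 = -41.0 m.

ΔE = -41 m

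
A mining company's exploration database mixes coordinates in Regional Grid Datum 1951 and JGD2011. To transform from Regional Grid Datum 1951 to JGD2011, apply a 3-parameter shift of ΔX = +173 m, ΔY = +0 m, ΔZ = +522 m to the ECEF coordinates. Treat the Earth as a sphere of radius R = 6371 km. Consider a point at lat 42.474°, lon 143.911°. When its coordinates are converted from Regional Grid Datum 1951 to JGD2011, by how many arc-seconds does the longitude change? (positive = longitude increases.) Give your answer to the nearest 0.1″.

Δλ = -4.5″

sin φ = 0.675256, cos φ = 0.737584, sin λ = 0.589041, cos λ = -0.808103.
East component: ΔE = −sin λ·ΔX + cos λ·ΔY = −(0.589041)(173) + (-0.808103)(0) = -101.90 m.
1° of latitude spans πR/180 = 111195 m; at latitude φ, 1° of longitude spans that × cos φ = 82015.6 m, so Δλ = -101.90 / 82015.6 × 3600 = -4.473″.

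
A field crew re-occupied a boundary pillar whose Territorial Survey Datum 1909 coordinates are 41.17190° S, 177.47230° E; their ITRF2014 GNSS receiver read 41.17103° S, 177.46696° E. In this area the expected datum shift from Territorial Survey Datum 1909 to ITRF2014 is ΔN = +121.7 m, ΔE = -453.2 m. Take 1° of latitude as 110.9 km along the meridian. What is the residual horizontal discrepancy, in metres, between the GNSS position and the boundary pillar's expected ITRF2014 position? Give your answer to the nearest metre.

26 m

Observed coordinate differences: Δφ = +0.00087°, Δλ = -0.00534°.
Converting to metres (1° lat = 110900 m, cos φ = 0.752738): observed ΔN = 96.5 m, observed ΔE = -445.8 m.
Subtracting the expected shift leaves a residual of 96.5 − (121.7) = -25.2 m north and -445.8 − (-453.2) = 7.4 m east.
Residual distance = √((-25.2)² + 7.4²) = 26.3 m.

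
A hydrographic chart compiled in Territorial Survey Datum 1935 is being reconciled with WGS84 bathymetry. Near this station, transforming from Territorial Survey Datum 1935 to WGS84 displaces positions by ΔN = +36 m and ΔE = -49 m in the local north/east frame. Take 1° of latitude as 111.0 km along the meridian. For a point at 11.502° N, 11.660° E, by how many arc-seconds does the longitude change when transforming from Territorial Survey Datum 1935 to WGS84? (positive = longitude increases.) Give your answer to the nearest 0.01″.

At latitude 11.502°, cos φ = 0.979918.
1° of longitude at this latitude = 111.0 × cos φ = 108.77 km, so Δλ = -49.0 / 108770.9 = -0.0004505° = -1.622″.

Δλ = -1.62″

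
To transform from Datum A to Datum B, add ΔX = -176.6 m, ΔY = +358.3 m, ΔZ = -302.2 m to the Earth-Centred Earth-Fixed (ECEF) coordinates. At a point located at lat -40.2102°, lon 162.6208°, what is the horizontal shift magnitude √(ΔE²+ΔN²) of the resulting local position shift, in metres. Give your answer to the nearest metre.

At φ = -40.2102°, λ = 162.6208°: sin φ = -0.645594, cos φ = 0.763681, sin λ = 0.298694, cos λ = -0.954349.
ΔE = −sin λ·ΔX + cos λ·ΔY = −(0.298694)·(-176.6) + (-0.954349)·(358.3) = -289.19 m.
ΔN = −sin φ cos λ·ΔX − sin φ sin λ·ΔY + cos φ·ΔZ = −(-0.645594)(-0.954349)(-176.6) − (-0.645594)(0.298694)(358.3) + (0.763681)(-302.2) = -52.88 m.
Horizontal magnitude = √(ΔE² + ΔN²) = √((-289.19)² + (-52.88)²) = 293.99 m.

294 m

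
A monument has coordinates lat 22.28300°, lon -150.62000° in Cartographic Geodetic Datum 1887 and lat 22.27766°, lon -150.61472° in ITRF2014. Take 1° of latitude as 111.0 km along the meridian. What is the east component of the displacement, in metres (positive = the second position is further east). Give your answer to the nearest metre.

Δφ = 22.27766° − 22.28300° = -0.00534°; Δλ = -150.61472° − -150.62000° = +0.00528°.
ΔN = Δφ × 111000 = -592.7 m; ΔE = Δλ × 111000 × cos(22.28300°) = +0.00528 × 111000 × 0.925322 = 542.3 m.

ΔE = 542 m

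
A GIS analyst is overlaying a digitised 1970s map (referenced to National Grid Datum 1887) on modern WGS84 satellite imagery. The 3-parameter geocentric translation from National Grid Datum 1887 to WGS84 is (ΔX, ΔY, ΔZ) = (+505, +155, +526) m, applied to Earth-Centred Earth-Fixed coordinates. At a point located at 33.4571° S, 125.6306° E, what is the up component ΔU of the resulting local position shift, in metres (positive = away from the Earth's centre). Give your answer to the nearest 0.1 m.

ΔU = -430.3 m

At φ = -33.4571°, λ = 125.6306°: sin φ = -0.551312, cos φ = 0.834299, sin λ = 0.812790, cos λ = -0.582557.
ΔU = cos φ cos λ·ΔX + cos φ sin λ·ΔY + sin φ·ΔZ = (0.834299)(-0.582557)(505) + (0.834299)(0.812790)(155) + (-0.551312)(526) = -430.33 m.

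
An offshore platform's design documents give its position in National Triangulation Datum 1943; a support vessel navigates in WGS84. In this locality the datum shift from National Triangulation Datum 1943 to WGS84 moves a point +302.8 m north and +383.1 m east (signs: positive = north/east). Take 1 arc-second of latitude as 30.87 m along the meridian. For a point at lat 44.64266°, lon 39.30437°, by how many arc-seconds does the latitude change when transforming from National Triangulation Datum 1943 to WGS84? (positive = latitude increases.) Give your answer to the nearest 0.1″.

Δφ = 9.8″

1″ of latitude = 30.87 m, so Δφ = 302.8 / 30.87 = 9.809″.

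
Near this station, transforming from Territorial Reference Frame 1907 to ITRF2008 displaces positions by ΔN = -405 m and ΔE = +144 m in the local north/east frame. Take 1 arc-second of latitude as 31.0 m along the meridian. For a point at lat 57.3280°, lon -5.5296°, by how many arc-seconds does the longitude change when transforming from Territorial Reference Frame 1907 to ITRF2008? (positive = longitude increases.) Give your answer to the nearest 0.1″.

Δλ = 8.6″

At latitude 57.3280°, cos φ = 0.539829.
1″ of longitude at this latitude = 31.00 × cos φ = 16.7347 m, so Δλ = 144.0 / 16.7347 = 8.605″.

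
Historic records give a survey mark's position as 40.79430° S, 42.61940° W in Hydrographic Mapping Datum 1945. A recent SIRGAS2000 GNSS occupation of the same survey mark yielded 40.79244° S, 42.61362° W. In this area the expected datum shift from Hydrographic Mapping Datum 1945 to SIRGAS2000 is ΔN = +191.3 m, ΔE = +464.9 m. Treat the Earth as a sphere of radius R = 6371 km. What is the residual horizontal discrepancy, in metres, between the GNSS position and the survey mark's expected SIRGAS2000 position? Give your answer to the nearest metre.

27 m

Observed coordinate differences: Δφ = +0.00186°, Δλ = +0.00578°.
Converting to metres (1° lat = 111195 m, cos φ = 0.757060): observed ΔN = 206.8 m, observed ΔE = 486.6 m.
Subtracting the expected shift leaves a residual of 206.8 − (191.3) = 15.5 m north and 486.6 − (464.9) = 21.7 m east.
Residual distance = √(15.5² + 21.7²) = 26.7 m.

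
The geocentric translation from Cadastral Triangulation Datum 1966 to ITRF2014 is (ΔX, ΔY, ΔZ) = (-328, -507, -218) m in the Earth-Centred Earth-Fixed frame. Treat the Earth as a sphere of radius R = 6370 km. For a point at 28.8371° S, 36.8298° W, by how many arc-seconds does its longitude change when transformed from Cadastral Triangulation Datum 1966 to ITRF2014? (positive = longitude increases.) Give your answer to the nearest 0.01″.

sin φ = -0.482321, cos φ = 0.875995, sin λ = -0.599440, cos λ = 0.800420.
East component: ΔE = −sin λ·ΔX + cos λ·ΔY = −(-0.599440)(-328) + (0.800420)(-507) = -602.43 m.
1° of latitude spans πR/180 = 111177 m; at latitude φ, 1° of longitude spans that × cos φ = 97390.9 m, so Δλ = -602.43 / 97390.9 × 3600 = -22.268″.

Δλ = -22.27″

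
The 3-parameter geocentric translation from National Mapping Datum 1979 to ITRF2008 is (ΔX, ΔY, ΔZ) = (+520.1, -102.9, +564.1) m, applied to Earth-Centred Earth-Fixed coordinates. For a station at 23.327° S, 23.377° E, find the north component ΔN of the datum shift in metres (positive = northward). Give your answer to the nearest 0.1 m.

The local north axis is (−sin φ cos λ, −sin φ sin λ, cos φ), giving ΔN = 189.043 − 16.167 + 517.990 = 690.87 m.

ΔN = 690.9 m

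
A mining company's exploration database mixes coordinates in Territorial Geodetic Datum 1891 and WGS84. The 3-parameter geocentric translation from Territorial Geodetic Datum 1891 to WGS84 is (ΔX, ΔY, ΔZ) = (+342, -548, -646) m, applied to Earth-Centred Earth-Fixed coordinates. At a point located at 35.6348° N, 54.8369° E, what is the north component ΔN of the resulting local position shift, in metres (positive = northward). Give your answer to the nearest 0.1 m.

ΔN = -378.8 m

The local north axis is (−sin φ cos λ, −sin φ sin λ, cos φ), giving ΔN = -114.752 + 261.012 − 525.035 = -378.78 m.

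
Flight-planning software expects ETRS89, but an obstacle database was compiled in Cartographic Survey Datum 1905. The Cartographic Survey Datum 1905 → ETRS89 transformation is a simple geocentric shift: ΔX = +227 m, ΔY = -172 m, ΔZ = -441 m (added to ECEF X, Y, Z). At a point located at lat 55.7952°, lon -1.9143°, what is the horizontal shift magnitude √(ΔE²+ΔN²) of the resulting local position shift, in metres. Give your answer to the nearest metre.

470 m

At φ = 55.7952°, λ = -1.9143°: sin φ = 0.827033, cos φ = 0.562153, sin λ = -0.033405, cos λ = 0.999442.
ΔE = −sin λ·ΔX + cos λ·ΔY = −(-0.033405)·(227) + (0.999442)·(-172) = -164.32 m.
ΔN = −sin φ cos λ·ΔX − sin φ sin λ·ΔY + cos φ·ΔZ = −(0.827033)(0.999442)(227) − (0.827033)(-0.033405)(-172) + (0.562153)(-441) = -440.29 m.
Horizontal magnitude = √(ΔE² + ΔN²) = √((-164.32)² + (-440.29)²) = 469.96 m.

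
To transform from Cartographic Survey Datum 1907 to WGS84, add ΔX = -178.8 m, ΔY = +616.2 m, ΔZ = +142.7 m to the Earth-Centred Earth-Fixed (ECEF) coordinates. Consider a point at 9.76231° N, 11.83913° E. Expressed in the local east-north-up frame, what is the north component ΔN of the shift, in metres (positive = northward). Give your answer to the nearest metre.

ΔN = 149 m

The local north axis is (−sin φ cos λ, −sin φ sin λ, cos φ), giving ΔN = 29.673 − 21.436 + 140.634 = 148.87 m.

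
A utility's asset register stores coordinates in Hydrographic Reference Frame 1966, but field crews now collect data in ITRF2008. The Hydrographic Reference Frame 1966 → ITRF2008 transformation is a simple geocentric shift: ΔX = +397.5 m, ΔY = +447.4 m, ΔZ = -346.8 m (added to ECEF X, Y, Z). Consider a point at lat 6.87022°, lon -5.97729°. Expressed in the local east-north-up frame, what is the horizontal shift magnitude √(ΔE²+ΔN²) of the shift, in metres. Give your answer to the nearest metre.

The local east axis at (φ, λ) is (−sin λ, cos λ, 0), so ΔE = −sin(-5.97729°)·397.5 + cos(-5.97729°)·447.4 = 486.36 m.
The local north axis is (−sin φ cos λ, −sin φ sin λ, cos φ), giving ΔN = -47.291 + 5.573 − 344.310 = -386.03 m.
Horizontal magnitude = √(ΔE² + ΔN²) = √(486.36² + (-386.03)²) = 620.94 m.

621 m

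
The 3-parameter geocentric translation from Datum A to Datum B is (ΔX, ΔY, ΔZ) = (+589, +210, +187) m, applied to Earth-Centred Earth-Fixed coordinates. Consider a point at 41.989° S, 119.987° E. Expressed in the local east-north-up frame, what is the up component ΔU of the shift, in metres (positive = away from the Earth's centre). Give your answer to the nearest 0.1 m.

The local up (radial) axis is (cos φ cos λ, cos φ sin λ, sin φ), giving ΔU = -218.808 + 135.193 − 125.101 = -208.72 m.

ΔU = -208.7 m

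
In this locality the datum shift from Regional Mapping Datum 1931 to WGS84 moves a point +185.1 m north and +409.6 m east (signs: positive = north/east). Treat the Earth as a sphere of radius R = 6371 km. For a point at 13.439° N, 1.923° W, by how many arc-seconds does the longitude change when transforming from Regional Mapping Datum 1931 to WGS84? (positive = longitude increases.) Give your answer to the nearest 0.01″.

At latitude 13.439°, cos φ = 0.972618.
One radian of longitude at latitude φ spans R cos φ, so Δλ = ΔE / (R cos φ) = 409.6 / (6371000 × 0.972618) = 6.6101e-05 rad = 13.634″.

Δλ = 13.63″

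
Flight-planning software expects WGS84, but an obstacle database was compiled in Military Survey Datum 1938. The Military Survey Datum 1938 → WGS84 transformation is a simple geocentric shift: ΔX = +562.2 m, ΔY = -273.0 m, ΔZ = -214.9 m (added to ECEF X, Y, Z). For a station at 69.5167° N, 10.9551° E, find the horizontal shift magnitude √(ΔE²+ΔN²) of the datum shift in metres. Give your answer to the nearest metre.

660 m

The local east axis at (φ, λ) is (−sin λ, cos λ, 0), so ΔE = −sin(10.9551°)·562.2 + cos(10.9551°)·(-273.0) = -374.87 m.
The local north axis is (−sin φ cos λ, −sin φ sin λ, cos φ), giving ΔN = -517.057 + 48.601 − 75.201 = -543.66 m.
Horizontal magnitude = √(ΔE² + ΔN²) = √((-374.87)² + (-543.66)²) = 660.37 m.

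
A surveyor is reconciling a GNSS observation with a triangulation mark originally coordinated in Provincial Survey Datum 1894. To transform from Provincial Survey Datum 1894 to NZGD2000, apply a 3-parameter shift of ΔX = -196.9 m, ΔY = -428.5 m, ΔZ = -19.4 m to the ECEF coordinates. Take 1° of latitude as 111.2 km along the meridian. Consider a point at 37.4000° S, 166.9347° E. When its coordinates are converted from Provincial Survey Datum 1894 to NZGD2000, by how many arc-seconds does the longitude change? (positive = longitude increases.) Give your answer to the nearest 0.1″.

Δλ = 18.8″

sin φ = -0.607376, cos φ = 0.794415, sin λ = 0.226061, cos λ = -0.974113.
East component: ΔE = −sin λ·ΔX + cos λ·ΔY = −(0.226061)(-196.9) + (-0.974113)(-428.5) = 461.92 m.
1° of latitude spans 111200 m; at latitude φ, 1° of longitude spans that × cos φ = 88338.9 m, so Δλ = 461.92 / 88338.9 × 3600 = 18.824″.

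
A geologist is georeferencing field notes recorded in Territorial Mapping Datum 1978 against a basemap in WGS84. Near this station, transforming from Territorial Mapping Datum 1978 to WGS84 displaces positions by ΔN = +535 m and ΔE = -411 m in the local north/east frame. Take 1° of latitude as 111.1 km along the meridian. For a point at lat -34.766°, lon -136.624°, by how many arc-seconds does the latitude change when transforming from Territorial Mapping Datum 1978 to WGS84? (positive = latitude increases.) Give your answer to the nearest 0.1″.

Δφ = 17.3″

1° of latitude = 111.1 km, so Δφ = 535.0 / 111100 = 0.0048155° = 17.336″.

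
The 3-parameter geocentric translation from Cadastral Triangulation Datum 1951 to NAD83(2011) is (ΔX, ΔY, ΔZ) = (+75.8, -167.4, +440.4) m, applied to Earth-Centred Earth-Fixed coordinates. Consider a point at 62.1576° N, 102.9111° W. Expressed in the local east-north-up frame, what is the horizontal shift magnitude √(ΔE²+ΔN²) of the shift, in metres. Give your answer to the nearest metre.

At φ = 62.1576°, λ = -102.9111°: sin φ = 0.884236, cos φ = 0.467041, sin λ = -0.974718, cos λ = -0.223439.
ΔE = −sin λ·ΔX + cos λ·ΔY = −(-0.974718)·(75.8) + (-0.223439)·(-167.4) = 111.29 m.
ΔN = −sin φ cos λ·ΔX − sin φ sin λ·ΔY + cos φ·ΔZ = −(0.884236)(-0.223439)(75.8) − (0.884236)(-0.974718)(-167.4) + (0.467041)(440.4) = 76.38 m.
Horizontal magnitude = √(ΔE² + ΔN²) = √(111.29² + 76.38²) = 134.98 m.

135 m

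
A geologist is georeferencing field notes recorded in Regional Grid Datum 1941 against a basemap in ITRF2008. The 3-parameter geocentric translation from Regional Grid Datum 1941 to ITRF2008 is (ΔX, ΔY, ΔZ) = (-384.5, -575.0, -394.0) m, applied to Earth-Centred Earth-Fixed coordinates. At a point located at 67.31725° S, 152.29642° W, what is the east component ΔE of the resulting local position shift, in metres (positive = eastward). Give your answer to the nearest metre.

The local east axis at (φ, λ) is (−sin λ, cos λ, 0), so ΔE = −sin(-152.29642°)·(-384.5) + cos(-152.29642°)·(-575.0) = 330.33 m.

ΔE = 330 m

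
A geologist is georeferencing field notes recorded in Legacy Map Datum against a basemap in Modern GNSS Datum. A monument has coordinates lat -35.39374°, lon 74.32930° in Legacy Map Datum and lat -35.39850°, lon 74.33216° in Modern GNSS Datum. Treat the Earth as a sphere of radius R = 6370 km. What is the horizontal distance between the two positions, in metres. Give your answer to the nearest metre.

589 m

Δφ = -35.39850° − -35.39374° = -0.00476°; Δλ = 74.33216° − 74.32930° = +0.00286°.
1° along a meridian = πR/180 = 111177 m.
ΔN = Δφ × 111177 = -529.2 m; ΔE = Δλ × 111177 × cos(-35.39374°) = +0.00286 × 111177 × 0.815191 = 259.2 m.
Distance = √(ΔE² + ΔN²) = √(259.2² + (-529.2)²) = 589.3 m.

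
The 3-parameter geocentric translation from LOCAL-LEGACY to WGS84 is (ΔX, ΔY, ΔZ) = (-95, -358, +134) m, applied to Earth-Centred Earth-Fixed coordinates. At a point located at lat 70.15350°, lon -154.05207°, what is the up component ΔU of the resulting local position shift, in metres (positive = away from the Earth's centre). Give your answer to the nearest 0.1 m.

The local up (radial) axis is (cos φ cos λ, cos φ sin λ, sin φ), giving ΔU = 29.001 + 53.181 + 126.041 = 208.22 m.

ΔU = 208.2 m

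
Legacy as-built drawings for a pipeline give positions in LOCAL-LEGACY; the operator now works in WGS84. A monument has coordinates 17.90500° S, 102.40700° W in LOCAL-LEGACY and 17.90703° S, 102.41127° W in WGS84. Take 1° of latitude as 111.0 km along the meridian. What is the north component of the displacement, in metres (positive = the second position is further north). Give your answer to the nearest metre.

Δφ = -17.90703° − -17.90500° = -0.00203°; Δλ = -102.41127° − -102.40700° = -0.00427°.
ΔN = Δφ × 111000 = -225.3 m; ΔE = Δλ × 111000 × cos(-17.90500°) = -0.00427 × 111000 × 0.951568 = -451.0 m.

ΔN = -225 m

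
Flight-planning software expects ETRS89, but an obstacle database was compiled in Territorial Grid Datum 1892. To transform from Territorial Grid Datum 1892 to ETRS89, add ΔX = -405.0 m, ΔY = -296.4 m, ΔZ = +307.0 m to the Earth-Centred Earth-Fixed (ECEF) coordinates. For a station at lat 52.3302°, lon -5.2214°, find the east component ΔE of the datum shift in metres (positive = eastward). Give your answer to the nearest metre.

At φ = 52.3302°, λ = -5.2214°: sin φ = 0.791546, cos φ = 0.611110, sin λ = -0.091005, cos λ = 0.995850.
ΔE = −sin λ·ΔX + cos λ·ΔY = −(-0.091005)·(-405.0) + (0.995850)·(-296.4) = -332.03 m.

ΔE = -332 m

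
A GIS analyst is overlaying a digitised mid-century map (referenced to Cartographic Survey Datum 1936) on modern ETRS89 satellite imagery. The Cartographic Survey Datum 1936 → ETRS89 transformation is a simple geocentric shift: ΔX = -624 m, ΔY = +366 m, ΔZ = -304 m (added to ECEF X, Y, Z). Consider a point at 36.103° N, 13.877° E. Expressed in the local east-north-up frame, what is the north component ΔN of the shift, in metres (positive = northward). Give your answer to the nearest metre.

ΔN = 60 m

The local north axis is (−sin φ cos λ, −sin φ sin λ, cos φ), giving ΔN = 356.953 − 51.724 − 245.620 = 59.61 m.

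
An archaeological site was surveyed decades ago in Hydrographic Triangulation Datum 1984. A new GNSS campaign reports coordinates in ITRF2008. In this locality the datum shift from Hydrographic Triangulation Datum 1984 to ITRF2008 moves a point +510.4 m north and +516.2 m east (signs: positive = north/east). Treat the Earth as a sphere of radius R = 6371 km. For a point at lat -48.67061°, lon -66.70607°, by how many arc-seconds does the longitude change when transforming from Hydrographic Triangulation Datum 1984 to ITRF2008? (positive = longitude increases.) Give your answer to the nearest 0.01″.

At latitude -48.67061°, cos φ = 0.660387.
One radian of longitude at latitude φ spans R cos φ, so Δλ = ΔE / (R cos φ) = 516.2 / (6371000 × 0.660387) = 1.2269e-04 rad = 25.307″.

Δλ = 25.31″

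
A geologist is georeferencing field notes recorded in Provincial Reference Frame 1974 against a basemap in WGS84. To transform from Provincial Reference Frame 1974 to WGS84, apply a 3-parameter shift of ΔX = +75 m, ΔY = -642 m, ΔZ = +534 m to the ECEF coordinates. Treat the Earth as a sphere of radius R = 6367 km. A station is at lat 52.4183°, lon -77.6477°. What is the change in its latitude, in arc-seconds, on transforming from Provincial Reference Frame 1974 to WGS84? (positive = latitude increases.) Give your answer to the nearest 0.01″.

Δφ = -5.96″

sin φ = 0.792484, cos φ = 0.609892, sin λ = -0.976851, cos λ = 0.213922.
North component: ΔN = −sin φ cos λ·ΔX − sin φ sin λ·ΔY + cos φ·ΔZ = −(0.792484)(0.213922)(75) − (0.792484)(-0.976851)(-642) + (0.609892)(534) = -184.03 m.
1° of latitude spans πR/180 = 111125 m, so Δφ = -184.03 / 111125 × 3600 = -5.962″.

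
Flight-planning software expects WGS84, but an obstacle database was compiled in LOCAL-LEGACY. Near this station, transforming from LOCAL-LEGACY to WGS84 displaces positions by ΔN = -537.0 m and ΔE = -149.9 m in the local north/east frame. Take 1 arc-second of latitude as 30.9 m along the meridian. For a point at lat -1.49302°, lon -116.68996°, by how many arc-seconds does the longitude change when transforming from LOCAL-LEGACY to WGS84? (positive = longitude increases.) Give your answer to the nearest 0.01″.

At latitude -1.49302°, cos φ = 0.999661.
1″ of longitude at this latitude = 30.90 × cos φ = 30.8895 m, so Δλ = -149.9 / 30.8895 = -4.853″.

Δλ = -4.85″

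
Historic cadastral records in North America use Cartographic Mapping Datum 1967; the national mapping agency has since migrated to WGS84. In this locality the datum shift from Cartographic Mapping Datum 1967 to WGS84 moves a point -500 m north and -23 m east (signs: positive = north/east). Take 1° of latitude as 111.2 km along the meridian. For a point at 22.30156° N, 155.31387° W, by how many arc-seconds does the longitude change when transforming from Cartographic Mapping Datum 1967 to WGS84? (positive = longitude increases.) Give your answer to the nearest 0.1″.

Δλ = -0.8″

At latitude 22.30156°, cos φ = 0.925199.
1° of longitude at this latitude = 111.2 × cos φ = 102.88 km, so Δλ = -23.0 / 102882.2 = -0.0002236° = -0.805″.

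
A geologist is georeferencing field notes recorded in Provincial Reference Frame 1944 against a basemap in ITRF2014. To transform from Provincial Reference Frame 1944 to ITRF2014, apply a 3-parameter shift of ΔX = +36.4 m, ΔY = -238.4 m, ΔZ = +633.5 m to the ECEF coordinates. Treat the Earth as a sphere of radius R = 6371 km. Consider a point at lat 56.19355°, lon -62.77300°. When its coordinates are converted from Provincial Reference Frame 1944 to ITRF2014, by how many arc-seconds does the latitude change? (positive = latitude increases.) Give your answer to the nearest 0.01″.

Δφ = 5.26″

sin φ = 0.830922, cos φ = 0.556389, sin λ = -0.889201, cos λ = 0.457517.
North component: ΔN = −sin φ cos λ·ΔX − sin φ sin λ·ΔY + cos φ·ΔZ = −(0.830922)(0.457517)(36.4) − (0.830922)(-0.889201)(-238.4) + (0.556389)(633.5) = 162.49 m.
1° of latitude spans πR/180 = 111195 m, so Δφ = 162.49 / 111195 × 3600 = 5.261″.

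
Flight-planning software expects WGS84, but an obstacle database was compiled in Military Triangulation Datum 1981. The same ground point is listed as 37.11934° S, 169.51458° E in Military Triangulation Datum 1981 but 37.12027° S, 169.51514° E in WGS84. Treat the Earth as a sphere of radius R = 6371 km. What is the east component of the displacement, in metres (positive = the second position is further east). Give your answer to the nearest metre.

ΔE = 50 m

Δφ = -37.12027° − -37.11934° = -0.00093°; Δλ = 169.51514° − 169.51458° = +0.00056°.
1° along a meridian = πR/180 = 111195 m.
ΔN = Δφ × 111195 = -103.4 m; ΔE = Δλ × 111195 × cos(-37.11934°) = +0.00056 × 111195 × 0.797380 = 49.7 m.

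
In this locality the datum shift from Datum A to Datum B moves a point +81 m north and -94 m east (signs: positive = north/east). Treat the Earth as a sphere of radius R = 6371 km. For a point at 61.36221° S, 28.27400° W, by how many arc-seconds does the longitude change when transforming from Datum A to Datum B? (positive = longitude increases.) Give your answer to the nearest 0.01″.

Δλ = -6.35″

At latitude -61.36221°, cos φ = 0.479271.
One radian of longitude at latitude φ spans R cos φ, so Δλ = ΔE / (R cos φ) = -94.0 / (6371000 × 0.479271) = -3.0785e-05 rad = -6.350″.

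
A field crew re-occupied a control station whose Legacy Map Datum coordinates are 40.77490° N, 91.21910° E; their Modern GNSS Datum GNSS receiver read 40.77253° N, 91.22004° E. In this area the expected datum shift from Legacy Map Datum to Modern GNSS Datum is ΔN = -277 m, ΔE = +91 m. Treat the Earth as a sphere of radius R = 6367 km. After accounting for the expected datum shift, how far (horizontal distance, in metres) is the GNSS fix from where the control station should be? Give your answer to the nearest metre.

Observed coordinate differences: Δφ = -0.00237°, Δλ = +0.00094°.
Converting to metres (1° lat = 111125 m, cos φ = 0.757281): observed ΔN = -263.4 m, observed ΔE = 79.1 m.
Subtracting the expected shift leaves a residual of -263.4 − (-277) = 13.6 m north and 79.1 − (91) = -11.9 m east.
Residual distance = √(13.6² + (-11.9)²) = 18.1 m.

18 m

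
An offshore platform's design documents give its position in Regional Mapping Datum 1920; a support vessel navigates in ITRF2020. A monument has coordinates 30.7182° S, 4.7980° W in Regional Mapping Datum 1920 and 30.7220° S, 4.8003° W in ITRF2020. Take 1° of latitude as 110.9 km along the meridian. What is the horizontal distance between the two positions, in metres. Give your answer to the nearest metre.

475 m

Δφ = -30.7220° − -30.7182° = -0.0038°; Δλ = -4.8003° − -4.7980° = -0.0023°.
ΔN = Δφ × 110900 = -421.4 m; ΔE = Δλ × 110900 × cos(-30.7182°) = -0.0023 × 110900 × 0.859690 = -219.3 m.
Distance = √(ΔE² + ΔN²) = √((-219.3)² + (-421.4)²) = 475.1 m.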